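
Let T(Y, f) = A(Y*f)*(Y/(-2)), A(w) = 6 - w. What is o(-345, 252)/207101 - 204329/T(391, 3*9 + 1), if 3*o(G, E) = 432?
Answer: -42008701045/443022382261 ≈ -0.094823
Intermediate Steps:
o(G, E) = 144 (o(G, E) = (1/3)*432 = 144)
T(Y, f) = -Y*(6 - Y*f)/2 (T(Y, f) = (6 - Y*f)*(Y/(-2)) = (6 - Y*f)*(Y*(-1/2)) = (6 - Y*f)*(-Y/2) = -Y*(6 - Y*f)/2)
o(-345, 252)/207101 - 204329/T(391, 3*9 + 1) = 144/207101 - 204329*2/(391*(-6 + 391*(3*9 + 1))) = 144*(1/207101) - 204329*2/(391*(-6 + 391*(27 + 1))) = 144/207101 - 204329*2/(391*(-6 + 391*28)) = 144/207101 - 204329*2/(391*(-6 + 10948)) = 144/207101 - 204329/((1/2)*391*10942) = 144/207101 - 204329/2139161 = -42008701045/443022382261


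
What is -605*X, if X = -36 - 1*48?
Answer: 50820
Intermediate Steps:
X = -84 (X = -36 - 48 = -84)
-605*X = -605*(-84) = 50820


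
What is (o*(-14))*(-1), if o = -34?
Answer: -476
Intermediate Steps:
(o*(-14))*(-1) = -34*(-14)*(-1) = 476*(-1) = -476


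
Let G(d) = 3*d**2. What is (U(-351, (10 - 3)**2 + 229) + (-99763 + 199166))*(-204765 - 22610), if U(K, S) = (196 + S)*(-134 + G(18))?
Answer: -112917835625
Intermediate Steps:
U(K, S) = 164248 + 838*S (U(K, S) = (196 + S)*(-134 + 3*18**2) = (196 + S)*(-134 + 3*324) = (196 + S)*(-134 + 972) = (196 + S)*838 = 164248 + 838*S)
(U(-351, (10 - 3)**2 + 229) + (-99763 + 199166))*(-204765 - 22610) = ((164248 + 838*((10 - 3)**2 + 229)) + (-99763 + 199166))*(-204765 - 22610) = ((164248 + 838*(7**2 + 229)) + 99403)*(-227375) = ((164248 + 838*(49 + 229)) + 99403)*(-227375) = ((164248 + 838*278) + 99403)*(-227375) = ((164248 + 232964) + 99403)*(-227375) = (397212 + 99403)*(-227375) = 496615*(-227375) = -112917835625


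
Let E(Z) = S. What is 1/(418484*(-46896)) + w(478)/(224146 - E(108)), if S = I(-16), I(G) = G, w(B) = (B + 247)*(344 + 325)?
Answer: 4759362538728719/2199614917646784 ≈ 2.1637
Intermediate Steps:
w(B) = 165243 + 669*B (w(B) = (247 + B)*669 = 165243 + 669*B)
S = -16
E(Z) = -16
1/(418484*(-46896)) + w(478)/(224146 - E(108)) = 1/(418484*(-46896)) + (165243 + 669*478)/(224146 - 1*(-16)) = (1/418484)*(-1/46896) + (165243 + 319782)/(224146 + 16) = -1/19625225664 + 485025/224162 = 4759362538728719/2199614917646784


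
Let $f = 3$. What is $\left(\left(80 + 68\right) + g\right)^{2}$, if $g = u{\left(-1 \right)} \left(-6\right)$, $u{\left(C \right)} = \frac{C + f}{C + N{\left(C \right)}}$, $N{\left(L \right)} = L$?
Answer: $23716$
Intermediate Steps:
$u{\left(C \right)} = \frac{3 + C}{2 C}$ ($u{\left(C \right)} = \frac{C + 3}{C + C} = \frac{3 + C}{2 C}$)
$g = 6$ ($g = \frac{3 - 1}{2 \left(-1\right)} \left(-6\right) = \frac{1}{2} \left(-1\right) 2 \left(-6\right) = \left(-1\right) \left(-6\right) = 6$)
$\left(\left(80 + 68\right) + g\right)^{2} = \left(\left(80 + 68\right) + 6\right)^{2} = \left(148 + 6\right)^{2} = 154^{2} = 23716$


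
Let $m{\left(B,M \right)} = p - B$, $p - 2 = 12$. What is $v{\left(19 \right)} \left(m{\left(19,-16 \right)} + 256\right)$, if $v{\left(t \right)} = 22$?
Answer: $5522$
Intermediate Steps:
$p = 14$ ($p = 2 + 12 = 14$)
$m{\left(B,M \right)} = 14 - B$
$v{\left(19 \right)} \left(m{\left(19,-16 \right)} + 256\right) = 22 \left(\left(14 - 19\right) + 256\right) = 22 \left(-5 + 256\right) = 22 \cdot 251 = 5522$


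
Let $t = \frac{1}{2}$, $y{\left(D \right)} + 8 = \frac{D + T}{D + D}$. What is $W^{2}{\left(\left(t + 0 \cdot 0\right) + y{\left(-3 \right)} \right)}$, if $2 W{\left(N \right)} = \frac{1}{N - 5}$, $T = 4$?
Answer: $\frac{9}{5776} \approx 0.0015582$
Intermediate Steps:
$y{\left(D \right)} = -8 + \frac{4 + D}{2 D}$ ($y{\left(D \right)} = -8 + \frac{D + 4}{D + D} = -8 + \frac{4 + D}{2 D}$)
$t = \frac{1}{2} \approx 0.5$
$W{\left(N \right)} = \frac{1}{2 \left(-5 + N\right)}$ ($W{\left(N \right)} = \frac{1}{2 \left(N - 5\right)} = \frac{1}{2 \left(-5 + N\right)}$)
$W^{2}{\left(\left(t + 0 \cdot 0\right) + y{\left(-3 \right)} \right)} = \left(\frac{1}{2 \left(-5 + \left(\left(\frac{1}{2} + 0 \cdot 0\right) - \left(\frac{15}{2} - \frac{2}{-3}\right)\right)\right)}\right)^{2} = \left(\frac{1}{2 \left(-5 + \left(\left(\frac{1}{2} + 0\right) + \left(- \frac{15}{2} + 2 \left(- \frac{1}{3}\right)\right)\right)\right)}\right)^{2} = \left(\frac{1}{2 \left(-5 + \left(\frac{1}{2} - \frac{49}{6}\right)\right)}\right)^{2} = \left(\frac{1}{2 \left(-5 - \frac{23}{3}\right)}\right)^{2} = \left(\frac{1}{2 \left(- \frac{38}{3}\right)}\right)^{2} = \left(\frac{1}{2} \left(- \frac{3}{38}\right)\right)^{2} = \left(- \frac{3}{76}\right)^{2} = \frac{9}{5776}$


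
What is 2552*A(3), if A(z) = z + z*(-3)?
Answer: -15312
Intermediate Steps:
A(z) = -2*z (A(z) = z - 3*z = -2*z)
2552*A(3) = 2552*(-2*3) = 2552*(-6) = -15312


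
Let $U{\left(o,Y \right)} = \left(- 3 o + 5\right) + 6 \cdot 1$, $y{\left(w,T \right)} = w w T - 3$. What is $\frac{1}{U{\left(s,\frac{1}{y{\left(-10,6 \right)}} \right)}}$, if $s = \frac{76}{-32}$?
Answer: $\frac{8}{145} \approx 0.055172$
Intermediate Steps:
$s = - \frac{19}{8}$ ($s = 76 \left(- \frac{1}{32}\right) = - \frac{19}{8} \approx -2.375$)
$y{\left(w,T \right)} = -3 + T w^{2}$ ($y{\left(w,T \right)} = w^{2} T - 3 = T w^{2} - 3 = -3 + T w^{2}$)
$U{\left(o,Y \right)} = 11 - 3 o$ ($U{\left(o,Y \right)} = \left(5 - 3 o\right) + 6 = 11 - 3 o$)
$\frac{1}{U{\left(s,\frac{1}{y{\left(-10,6 \right)}} \right)}} = \frac{1}{11 - - \frac{57}{8}} = \frac{1}{11 + \frac{57}{8}} = \frac{1}{\frac{145}{8}} = \frac{8}{145}$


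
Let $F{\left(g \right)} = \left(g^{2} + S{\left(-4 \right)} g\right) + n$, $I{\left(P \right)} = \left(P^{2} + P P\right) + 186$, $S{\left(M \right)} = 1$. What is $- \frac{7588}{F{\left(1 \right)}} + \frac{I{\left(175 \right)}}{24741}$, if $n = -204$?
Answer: $\frac{100072390}{2498841} \approx 40.048$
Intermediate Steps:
$I{\left(P \right)} = 186 + 2 P^{2}$ ($I{\left(P \right)} = \left(P^{2} + P^{2}\right) + 186 = 2 P^{2} + 186 = 186 + 2 P^{2}$)
$F{\left(g \right)} = -204 + g + g^{2}$ ($F{\left(g \right)} = \left(g^{2} + 1 g\right) - 204 = \left(g^{2} + g\right) - 204 = \left(g + g^{2}\right) - 204 = -204 + g + g^{2}$)
$- \frac{7588}{F{\left(1 \right)}} + \frac{I{\left(175 \right)}}{24741} = - \frac{7588}{-204 + 1 + 1^{2}} + \frac{186 + 2 \cdot 175^{2}}{24741} = - \frac{7588}{-204 + 1 + 1} + \left(186 + 2 \cdot 30625\right) \frac{1}{24741} = - \frac{7588}{-202} + \left(186 + 61250\right) \frac{1}{24741} = \left(-7588\right) \left(- \frac{1}{202}\right) + 61436 \cdot \frac{1}{24741} = \frac{3794}{101} + \frac{61436}{24741} = \frac{100072390}{2498841}$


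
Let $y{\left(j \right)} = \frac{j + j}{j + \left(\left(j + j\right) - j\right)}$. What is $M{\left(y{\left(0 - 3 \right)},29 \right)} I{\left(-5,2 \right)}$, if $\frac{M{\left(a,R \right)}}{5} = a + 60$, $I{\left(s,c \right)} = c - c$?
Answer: $0$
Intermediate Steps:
$I{\left(s,c \right)} = 0$
$y{\left(j \right)} = 1$ ($y{\left(j \right)} = \frac{2 j}{j + \left(2 j - j\right)} = \frac{2 j}{j + j} = \frac{2 j}{2 j} = 2 j \frac{1}{2 j} = 1$)
$M{\left(a,R \right)} = 300 + 5 a$ ($M{\left(a,R \right)} = 5 \left(a + 60\right) = 5 \left(60 + a\right) = 300 + 5 a$)
$M{\left(y{\left(0 - 3 \right)},29 \right)} I{\left(-5,2 \right)} = \left(300 + 5 \cdot 1\right) 0 = \left(300 + 5\right) 0 = 305 \cdot 0 = 0$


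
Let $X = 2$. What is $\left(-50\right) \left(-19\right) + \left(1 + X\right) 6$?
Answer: $968$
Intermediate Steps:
$\left(-50\right) \left(-19\right) + \left(1 + X\right) 6 = \left(-50\right) \left(-19\right) + \left(1 + 2\right) 6 = 950 + 3 \cdot 6 = 950 + 18 = 968$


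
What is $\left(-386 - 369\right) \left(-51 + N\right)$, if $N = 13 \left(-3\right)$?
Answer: $67950$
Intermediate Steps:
$N = -39$
$\left(-386 - 369\right) \left(-51 + N\right) = \left(-386 - 369\right) \left(-51 - 39\right) = \left(-755\right) \left(-90\right) = 67950$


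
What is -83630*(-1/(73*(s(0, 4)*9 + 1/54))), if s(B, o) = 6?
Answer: 4516020/212941 ≈ 21.208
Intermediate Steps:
-83630*(-1/(73*(s(0, 4)*9 + 1/54))) = -83630*(-1/(73*(6*9 + 1/54))) = -83630*(-1/(73*(54 + 1/54))) = -83630/((-73*2917/54)) = -83630/(-212941/54) = -83630*(-54/212941) = 4516020/212941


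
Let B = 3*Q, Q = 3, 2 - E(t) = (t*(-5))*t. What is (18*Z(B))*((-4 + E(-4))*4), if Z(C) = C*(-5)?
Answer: -252720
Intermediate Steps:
E(t) = 2 + 5*t² (E(t) = 2 - t*(-5)*t = 2 - (-5*t)*t = 2 - (-5)*t² = 2 + 5*t²)
B = 9 (B = 3*3 = 9)
Z(C) = -5*C
(18*Z(B))*((-4 + E(-4))*4) = (18*(-5*9))*((-4 + (2 + 5*(-4)²))*4) = (18*(-45))*((-4 + (2 + 5*16))*4) = -810*(-4 + (2 + 80))*4 = -810*(-4 + 82)*4 = -63180*4 = -810*312 = -252720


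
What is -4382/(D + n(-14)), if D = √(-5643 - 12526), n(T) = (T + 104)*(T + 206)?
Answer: -75720960/298616569 + 4382*I*√18169/298616569 ≈ -0.25357 + 0.001978*I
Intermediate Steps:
n(T) = (104 + T)*(206 + T)
D = I*√18169 (D = √(-18169) = I*√18169 ≈ 134.79*I)
-4382/(D + n(-14)) = -4382/(I*√18169 + (21424 + (-14)² + 310*(-14))) = -4382/(I*√18169 + (21424 + 196 - 4340)) = -4382/(I*√18169 + 17280) = -4382/(17280 + I*√18169)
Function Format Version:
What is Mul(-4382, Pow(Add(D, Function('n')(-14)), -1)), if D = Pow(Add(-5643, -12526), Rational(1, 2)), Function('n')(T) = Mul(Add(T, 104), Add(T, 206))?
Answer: Add(Rational(-75720960, 298616569), Mul(Rational(4382, 298616569), I, Pow(18169, Rational(1, 2)))) ≈ Add(-0.25357, Mul(0.0019780, I))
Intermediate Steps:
Function('n')(T) = Mul(Add(104, T), Add(206, T))
D = Mul(I, Pow(18169, Rational(1, 2))) (D = Pow(-18169, Rational(1, 2)) = Mul(I, Pow(18169, Rational(1, 2))) ≈ Mul(134.79, I))
Mul(-4382, Pow(Add(D, Function('n')(-14)), -1)) = Mul(-4382, Pow(Add(Mul(I, Pow(18169, Rational(1, 2))), Add(21424, Pow(-14, 2), Mul(310, -14))), -1)) = Mul(-4382, Pow(Add(Mul(I, Pow(18169, Rational(1, 2))), Add(21424, 196, -4340)), -1)) = Mul(-4382, Pow(Add(Mul(I, Pow(18169, Rational(1, 2))), 17280), -1)) = Mul(-4382, Pow(Add(17280, Mul(I, Pow(18169, Rational(1, 2)))), -1))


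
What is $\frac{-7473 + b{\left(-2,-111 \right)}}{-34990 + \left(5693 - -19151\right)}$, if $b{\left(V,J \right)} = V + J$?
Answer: $\frac{3793}{5073} \approx 0.74768$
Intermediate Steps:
$b{\left(V,J \right)} = J + V$
$\frac{-7473 + b{\left(-2,-111 \right)}}{-34990 + \left(5693 - -19151\right)} = \frac{-7473 - 113}{-34990 + \left(5693 - -19151\right)} = \frac{-7473 - 113}{-34990 + \left(5693 + 19151\right)} = - \frac{7586}{-34990 + 24844} = - \frac{7586}{-10146} = \left(-7586\right) \left(- \frac{1}{10146}\right) = \frac{3793}{5073}$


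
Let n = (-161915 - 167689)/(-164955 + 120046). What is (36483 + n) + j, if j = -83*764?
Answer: -1209024857/44909 ≈ -26922.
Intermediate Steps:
j = -63412
n = 329604/44909 (n = -329604/(-44909) = -329604*(-1/44909) = 329604/44909 ≈ 7.3394)
(36483 + n) + j = (36483 + 329604/44909) - 63412 = 1638744651/44909 - 63412 = -1209024857/44909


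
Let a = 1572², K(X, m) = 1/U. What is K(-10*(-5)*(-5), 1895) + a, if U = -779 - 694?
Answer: 3640054031/1473 ≈ 2.4712e+6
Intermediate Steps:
U = -1473
K(X, m) = -1/1473 (K(X, m) = 1/(-1473) = -1/1473)
a = 2471184
K(-10*(-5)*(-5), 1895) + a = -1/1473 + 2471184 = 3640054031/1473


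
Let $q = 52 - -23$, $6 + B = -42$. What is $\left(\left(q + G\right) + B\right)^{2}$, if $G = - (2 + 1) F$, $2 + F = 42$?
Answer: $8649$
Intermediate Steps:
$B = -48$ ($B = -6 - 42 = -48$)
$q = 75$ ($q = 52 + 23 = 75$)
$F = 40$ ($F = -2 + 42 = 40$)
$G = -120$ ($G = - (2 + 1) 40 = \left(-1\right) 3 \cdot 40 = \left(-3\right) 40 = -120$)
$\left(\left(q + G\right) + B\right)^{2} = \left(\left(75 - 120\right) - 48\right)^{2} = \left(-45 - 48\right)^{2} = \left(-93\right)^{2} = 8649$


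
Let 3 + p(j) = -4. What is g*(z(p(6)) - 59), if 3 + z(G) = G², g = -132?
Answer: 1716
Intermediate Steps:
p(j) = -7 (p(j) = -3 - 4 = -7)
z(G) = -3 + G²
g*(z(p(6)) - 59) = -132*((-3 + (-7)²) - 59) = -132*((-3 + 49) - 59) = -132*(46 - 59) = -132*(-13) = 1716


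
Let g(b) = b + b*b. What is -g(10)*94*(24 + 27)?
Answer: -527340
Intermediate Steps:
g(b) = b + b**2
-g(10)*94*(24 + 27) = -(10*(1 + 10))*94*(24 + 27) = -(10*11)*94*51 = -110*94*51 = -10340*51 = -1*527340 = -527340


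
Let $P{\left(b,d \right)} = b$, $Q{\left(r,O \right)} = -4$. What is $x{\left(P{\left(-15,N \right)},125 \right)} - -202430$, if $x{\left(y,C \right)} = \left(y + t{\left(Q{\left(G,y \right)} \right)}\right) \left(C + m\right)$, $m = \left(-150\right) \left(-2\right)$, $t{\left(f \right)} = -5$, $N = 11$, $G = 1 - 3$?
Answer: $193930$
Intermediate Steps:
$G = -2$ ($G = 1 - 3 = -2$)
$m = 300$
$x{\left(y,C \right)} = \left(-5 + y\right) \left(300 + C\right)$ ($x{\left(y,C \right)} = \left(y - 5\right) \left(C + 300\right) = \left(-5 + y\right) \left(300 + C\right)$)
$x{\left(P{\left(-15,N \right)},125 \right)} - -202430 = \left(-1500 - 625 + 300 \left(-15\right) + 125 \left(-15\right)\right) - -202430 = \left(-1500 - 625 - 4500 - 1875\right) + 202430 = -8500 + 202430 = 193930$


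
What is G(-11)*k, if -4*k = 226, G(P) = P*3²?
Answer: 11187/2 ≈ 5593.5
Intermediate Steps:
G(P) = 9*P (G(P) = P*9 = 9*P)
k = -113/2 (k = -¼*226 = -113/2 ≈ -56.500)
G(-11)*k = (9*(-11))*(-113/2) = -99*(-113/2) = 11187/2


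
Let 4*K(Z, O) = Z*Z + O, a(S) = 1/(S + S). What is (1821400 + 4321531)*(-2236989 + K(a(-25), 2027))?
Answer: -137385561438604569/10000 ≈ -1.3739e+13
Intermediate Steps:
a(S) = 1/(2*S)
K(Z, O) = O/4 + Z²/4 (K(Z, O) = (Z*Z + O)/4 = (Z² + O)/4 = (O + Z²)/4 = O/4 + Z²/4)
(1821400 + 4321531)*(-2236989 + K(a(-25), 2027)) = (1821400 + 4321531)*(-2236989 + ((¼)*2027 + ((½)/(-25))²/4)) = 6142931*(-2236989 + (2027/4 + ((½)*(-1/25))²/4)) = 6142931*(-2236989 + (2027/4 + (-1/50)²/4)) = 6142931*(-2236989 + (2027/4 + (¼)*(1/2500))) = 6142931*(-2236989 + (2027/4 + 1/10000)) = 6142931*(-2236989 + 5067501/10000) = 6142931*(-22364822499/10000) = -137385561438604569/10000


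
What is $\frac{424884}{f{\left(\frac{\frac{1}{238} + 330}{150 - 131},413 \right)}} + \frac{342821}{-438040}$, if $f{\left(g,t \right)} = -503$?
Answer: $- \frac{186288626323}{220334120} \approx -845.48$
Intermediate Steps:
$\frac{424884}{f{\left(\frac{\frac{1}{238} + 330}{150 - 131},413 \right)}} + \frac{342821}{-438040} = \frac{424884}{-503} + \frac{342821}{-438040} = 424884 \left(- \frac{1}{503}\right) + 342821 \left(- \frac{1}{438040}\right) = - \frac{424884}{503} - \frac{342821}{438040} = - \frac{186288626323}{220334120}$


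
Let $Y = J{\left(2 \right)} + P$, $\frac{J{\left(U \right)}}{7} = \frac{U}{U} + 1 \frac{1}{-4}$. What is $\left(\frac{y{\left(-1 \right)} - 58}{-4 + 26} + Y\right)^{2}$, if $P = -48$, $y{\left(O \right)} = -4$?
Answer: $\frac{4020025}{1936} \approx 2076.5$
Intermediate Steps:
$J{\left(U \right)} = \frac{21}{4}$ ($J{\left(U \right)} = 7 \left(\frac{U}{U} + 1 \frac{1}{-4}\right) = 7 \left(1 + 1 \left(- \frac{1}{4}\right)\right) = 7 \left(1 - \frac{1}{4}\right) = 7 \cdot \frac{3}{4} = \frac{21}{4}$)
$Y = - \frac{171}{4}$ ($Y = \frac{21}{4} - 48 = - \frac{171}{4} \approx -42.75$)
$\left(\frac{y{\left(-1 \right)} - 58}{-4 + 26} + Y\right)^{2} = \left(\frac{-4 - 58}{-4 + 26} - \frac{171}{4}\right)^{2} = \left(- \frac{62}{22} - \frac{171}{4}\right)^{2} = \left(\left(-62\right) \frac{1}{22} - \frac{171}{4}\right)^{2} = \left(- \frac{31}{11} - \frac{171}{4}\right)^{2} = \left(- \frac{2005}{44}\right)^{2} = \frac{4020025}{1936}$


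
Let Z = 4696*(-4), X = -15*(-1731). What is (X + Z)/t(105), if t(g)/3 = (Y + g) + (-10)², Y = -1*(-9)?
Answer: 7181/642 ≈ 11.185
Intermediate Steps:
Y = 9
X = 25965
Z = -18784
t(g) = 327 + 3*g (t(g) = 3*((9 + g) + (-10)²) = 3*((9 + g) + 100) = 3*(109 + g) = 327 + 3*g)
(X + Z)/t(105) = (25965 - 18784)/(327 + 3*105) = 7181/(327 + 315) = 7181/642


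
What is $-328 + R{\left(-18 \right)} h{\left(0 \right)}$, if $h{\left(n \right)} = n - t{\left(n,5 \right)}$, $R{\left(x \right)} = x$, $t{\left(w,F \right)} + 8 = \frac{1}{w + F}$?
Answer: $- \frac{2342}{5} \approx -468.4$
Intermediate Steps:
$t{\left(w,F \right)} = -8 + \frac{1}{F + w}$ ($t{\left(w,F \right)} = -8 + \frac{1}{w + F} = -8 + \frac{1}{F + w}$)
$h{\left(n \right)} = n - \frac{-39 - 8 n}{5 + n}$ ($h{\left(n \right)} = n - \frac{1 - 40 - 8 n}{5 + n} = n - \frac{-39 - 8 n}{5 + n}$)
$-328 + R{\left(-18 \right)} h{\left(0 \right)} = -328 - 18 \frac{39 + 0^{2} + 13 \cdot 0}{5 + 0} = -328 - 18 \frac{39 + 0 + 0}{5} = -328 - 18 \cdot \frac{1}{5} \cdot 39 = -328 - \frac{702}{5} = - \frac{2342}{5}$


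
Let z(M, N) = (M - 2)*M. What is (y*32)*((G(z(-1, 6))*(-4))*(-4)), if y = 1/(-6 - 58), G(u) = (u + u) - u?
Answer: -24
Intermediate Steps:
z(M, N) = M*(-2 + M) (z(M, N) = (-2 + M)*M = M*(-2 + M))
G(u) = u (G(u) = 2*u - u = u)
y = -1/64 (y = 1/(-64) = -1/64 ≈ -0.015625)
(y*32)*((G(z(-1, 6))*(-4))*(-4)) = (-1/64*32)*((-(-2 - 1)*(-4))*(-4)) = --1*(-3)*(-4)*(-4)/2 = -3*(-4)*(-4)/2 = -(-6)*(-4) = -½*48 = -24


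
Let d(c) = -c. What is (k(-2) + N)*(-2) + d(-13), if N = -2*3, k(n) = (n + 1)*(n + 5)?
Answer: 31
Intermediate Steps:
k(n) = (1 + n)*(5 + n)
N = -6
(k(-2) + N)*(-2) + d(-13) = ((5 + (-2)² + 6*(-2)) - 6)*(-2) - 1*(-13) = ((5 + 4 - 12) - 6)*(-2) + 13 = (-3 - 6)*(-2) + 13 = -9*(-2) + 13 = 18 + 13 = 31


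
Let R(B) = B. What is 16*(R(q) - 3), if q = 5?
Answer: 32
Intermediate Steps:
16*(R(q) - 3) = 16*(5 - 3) = 16*2 = 32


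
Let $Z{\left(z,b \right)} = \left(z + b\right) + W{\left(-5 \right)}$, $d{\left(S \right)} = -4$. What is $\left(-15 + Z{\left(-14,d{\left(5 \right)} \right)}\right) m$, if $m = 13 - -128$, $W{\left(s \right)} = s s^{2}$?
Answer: $-22278$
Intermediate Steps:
$W{\left(s \right)} = s^{3}$
$Z{\left(z,b \right)} = -125 + b + z$ ($Z{\left(z,b \right)} = \left(z + b\right) + \left(-5\right)^{3} = \left(b + z\right) - 125 = -125 + b + z$)
$m = 141$ ($m = 13 + 128 = 141$)
$\left(-15 + Z{\left(-14,d{\left(5 \right)} \right)}\right) m = \left(-15 - 143\right) 141 = \left(-158\right) 141 = -22278$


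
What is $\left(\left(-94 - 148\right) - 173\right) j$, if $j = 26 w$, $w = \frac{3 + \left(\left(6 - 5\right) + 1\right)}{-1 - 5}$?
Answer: $\frac{26975}{3} \approx 8991.7$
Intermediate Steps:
$w = - \frac{5}{6}$ ($w = \frac{3 + \left(1 + 1\right)}{-6} = \left(3 + 2\right) \left(- \frac{1}{6}\right) = 5 \left(- \frac{1}{6}\right) = - \frac{5}{6} \approx -0.83333$)
$j = - \frac{65}{3}$ ($j = 26 \left(- \frac{5}{6}\right) = - \frac{65}{3} \approx -21.667$)
$\left(\left(-94 - 148\right) - 173\right) j = \left(\left(-94 - 148\right) - 173\right) \left(- \frac{65}{3}\right) = \left(-242 - 173\right) \left(- \frac{65}{3}\right) = \left(-415\right) \left(- \frac{65}{3}\right) = \frac{26975}{3}$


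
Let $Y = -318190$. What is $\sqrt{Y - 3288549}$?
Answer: $i \sqrt{3606739} \approx 1899.1 i$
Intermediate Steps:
$\sqrt{Y - 3288549} = \sqrt{-318190 - 3288549} = \sqrt{-3606739} = i \sqrt{3606739}$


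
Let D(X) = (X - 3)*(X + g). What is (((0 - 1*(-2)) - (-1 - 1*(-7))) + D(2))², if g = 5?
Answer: 121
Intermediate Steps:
D(X) = (-3 + X)*(5 + X) (D(X) = (X - 3)*(X + 5) = (-3 + X)*(5 + X))
(((0 - 1*(-2)) - (-1 - 1*(-7))) + D(2))² = (((0 - 1*(-2)) - (-1 - 1*(-7))) + (-15 + 2² + 2*2))² = (((0 + 2) - (-1 + 7)) + (-15 + 4 + 4))² = ((2 - 1*6) - 7)² = ((2 - 6) - 7)² = (-4 - 7)² = (-11)² = 121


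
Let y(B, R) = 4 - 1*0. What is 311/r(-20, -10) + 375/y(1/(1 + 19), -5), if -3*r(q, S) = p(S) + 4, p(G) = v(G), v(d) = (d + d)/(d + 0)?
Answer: -247/4 ≈ -61.750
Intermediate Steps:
v(d) = 2 (v(d) = (2*d)/d = 2)
p(G) = 2
y(B, R) = 4 (y(B, R) = 4 + 0 = 4)
r(q, S) = -2 (r(q, S) = -(2 + 4)/3 = -⅓*6 = -2)
311/r(-20, -10) + 375/y(1/(1 + 19), -5) = 311/(-2) + 375/4 = 311*(-½) + 375*(¼) = -311/2 + 375/4 = -247/4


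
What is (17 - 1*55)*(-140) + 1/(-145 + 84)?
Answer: 324519/61 ≈ 5320.0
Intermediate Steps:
(17 - 1*55)*(-140) + 1/(-145 + 84) = (17 - 55)*(-140) + 1/(-61) = -38*(-140) - 1/61 = 5320 - 1/61 = 324519/61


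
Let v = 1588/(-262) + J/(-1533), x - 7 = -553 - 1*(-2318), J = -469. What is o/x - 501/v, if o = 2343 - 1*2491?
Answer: 6361213694/73143287 ≈ 86.969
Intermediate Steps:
x = 1772 (x = 7 + (-553 - 1*(-2318)) = 7 + (-553 + 2318) = 7 + 1765 = 1772)
o = -148 (o = 2343 - 2491 = -148)
v = -165109/28689 (v = 1588/(-262) - 469/(-1533) = 1588*(-1/262) - 469*(-1/1533) = -794/131 + 67/219 = -165109/28689 ≈ -5.7551)
o/x - 501/v = -148/1772 - 501/(-165109/28689) = -148*1/1772 - 501*(-28689/165109) = -37/443 + 14373189/165109 = 6361213694/73143287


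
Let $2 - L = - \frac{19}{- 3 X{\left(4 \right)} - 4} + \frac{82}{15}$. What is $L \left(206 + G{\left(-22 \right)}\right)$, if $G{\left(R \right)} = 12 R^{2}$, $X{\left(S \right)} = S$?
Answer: $- \frac{3358819}{120} \approx -27990.0$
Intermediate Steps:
$L = - \frac{1117}{240}$ ($L = 2 - \left(- \frac{19}{\left(-3\right) 4 - 4} + \frac{82}{15}\right) = 2 - \left(- \frac{19}{-12 - 4} + 82 \cdot \frac{1}{15}\right) = 2 - \left(- \frac{19}{-16} + \frac{82}{15}\right) = 2 - \left(\left(-19\right) \left(- \frac{1}{16}\right) + \frac{82}{15}\right) = 2 - \left(\frac{19}{16} + \frac{82}{15}\right) = 2 - \frac{1597}{240} = - \frac{1117}{240} \approx -4.6542$)
$L \left(206 + G{\left(-22 \right)}\right) = - \frac{1117 \left(206 + 12 \left(-22\right)^{2}\right)}{240} = - \frac{1117 \left(206 + 12 \cdot 484\right)}{240} = - \frac{1117 \left(206 + 5808\right)}{240} = \left(- \frac{1117}{240}\right) 6014 = - \frac{3358819}{120}$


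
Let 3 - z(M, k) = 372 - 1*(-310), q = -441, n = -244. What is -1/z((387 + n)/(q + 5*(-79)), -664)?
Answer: 1/679 ≈ 0.0014728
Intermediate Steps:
z(M, k) = -679 (z(M, k) = 3 - (372 - 1*(-310)) = 3 - (372 + 310) = 3 - 1*682 = 3 - 682 = -679)
-1/z((387 + n)/(q + 5*(-79)), -664) = -1/(-679) = -1*(-1/679) = 1/679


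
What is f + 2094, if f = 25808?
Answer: 27902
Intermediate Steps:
f + 2094 = 25808 + 2094 = 27902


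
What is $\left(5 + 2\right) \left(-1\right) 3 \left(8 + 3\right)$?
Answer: $-231$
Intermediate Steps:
$\left(5 + 2\right) \left(-1\right) 3 \left(8 + 3\right) = 7 \left(-1\right) 3 \cdot 11 = \left(-7\right) 3 \cdot 11 = \left(-21\right) 11 = -231$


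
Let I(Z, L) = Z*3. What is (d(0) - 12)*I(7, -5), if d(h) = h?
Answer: -252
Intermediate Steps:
I(Z, L) = 3*Z
(d(0) - 12)*I(7, -5) = (0 - 12)*(3*7) = -12*21 = -252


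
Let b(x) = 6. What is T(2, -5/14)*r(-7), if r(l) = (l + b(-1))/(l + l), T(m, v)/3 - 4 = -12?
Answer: -12/7 ≈ -1.7143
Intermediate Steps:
T(m, v) = -24 (T(m, v) = 12 + 3*(-12) = 12 - 36 = -24)
r(l) = (6 + l)/(2*l) (r(l) = (l + 6)/(l + l) = (6 + l)/((2*l)) = (6 + l)*(1/(2*l)) = (6 + l)/(2*l))
T(2, -5/14)*r(-7) = -12*(6 - 7)/(-7) = -12*(-1)*(-1)/7 = -24*1/14 = -12/7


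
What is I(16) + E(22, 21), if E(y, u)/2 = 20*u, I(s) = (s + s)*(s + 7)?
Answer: 1576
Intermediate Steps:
I(s) = 2*s*(7 + s) (I(s) = (2*s)*(7 + s) = 2*s*(7 + s))
E(y, u) = 40*u (E(y, u) = 2*(20*u) = 40*u)
I(16) + E(22, 21) = 2*16*(7 + 16) + 40*21 = 2*16*23 + 840 = 736 + 840 = 1576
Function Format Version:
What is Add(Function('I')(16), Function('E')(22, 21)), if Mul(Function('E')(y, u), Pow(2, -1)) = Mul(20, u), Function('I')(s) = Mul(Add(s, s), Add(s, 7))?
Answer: 1576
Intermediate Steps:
Function('I')(s) = Mul(2, s, Add(7, s)) (Function('I')(s) = Mul(Mul(2, s), Add(7, s)) = Mul(2, s, Add(7, s)))
Function('E')(y, u) = Mul(40, u) (Function('E')(y, u) = Mul(2, Mul(20, u)) = Mul(40, u))
Add(Function('I')(16), Function('E')(22, 21)) = Add(Mul(2, 16, Add(7, 16)), Mul(40, 21)) = Add(Mul(2, 16, 23), 840) = Add(736, 840) = 1576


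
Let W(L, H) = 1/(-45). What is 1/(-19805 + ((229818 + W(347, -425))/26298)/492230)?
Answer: -582509904300/11536608644319691 ≈ -5.0492e-5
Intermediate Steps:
W(L, H) = -1/45
1/(-19805 + ((229818 + W(347, -425))/26298)/492230) = 1/(-19805 + ((229818 - 1/45)/26298)/492230) = 1/(-19805 + ((10341809/45)*(1/26298))*(1/492230)) = 1/(-19805 + (10341809/1183410)*(1/492230)) = 1/(-19805 + 10341809/582509904300) = 1/(-11536608644319691/582509904300) = -582509904300/11536608644319691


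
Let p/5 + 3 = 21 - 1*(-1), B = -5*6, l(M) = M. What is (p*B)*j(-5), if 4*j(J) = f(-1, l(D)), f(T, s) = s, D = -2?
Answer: 1425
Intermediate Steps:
j(J) = -½ (j(J) = (¼)*(-2) = -½)
B = -30
p = 95 (p = -15 + 5*(21 - 1*(-1)) = -15 + 5*(21 + 1) = -15 + 5*22 = -15 + 110 = 95)
(p*B)*j(-5) = (95*(-30))*(-½) = -2850*(-½) = 1425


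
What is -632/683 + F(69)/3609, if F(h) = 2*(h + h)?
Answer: -697460/821649 ≈ -0.84885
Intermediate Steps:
F(h) = 4*h (F(h) = 2*(2*h) = 4*h)
-632/683 + F(69)/3609 = -632/683 + (4*69)/3609 = -632*1/683 + 276*(1/3609) = -632/683 + 92/1203 = -697460/821649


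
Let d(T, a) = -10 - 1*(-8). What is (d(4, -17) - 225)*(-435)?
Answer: 98745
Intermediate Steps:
d(T, a) = -2 (d(T, a) = -10 + 8 = -2)
(d(4, -17) - 225)*(-435) = (-2 - 225)*(-435) = -227*(-435) = 98745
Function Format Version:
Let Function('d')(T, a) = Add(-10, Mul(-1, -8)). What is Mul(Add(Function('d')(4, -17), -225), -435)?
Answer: 98745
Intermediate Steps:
Function('d')(T, a) = -2 (Function('d')(T, a) = Add(-10, 8) = -2)
Mul(Add(Function('d')(4, -17), -225), -435) = Mul(Add(-2, -225), -435) = Mul(-227, -435) = 98745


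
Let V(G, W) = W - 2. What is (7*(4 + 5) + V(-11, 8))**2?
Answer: 4761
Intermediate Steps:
V(G, W) = -2 + W
(7*(4 + 5) + V(-11, 8))**2 = (7*(4 + 5) + (-2 + 8))**2 = (7*9 + 6)**2 = (63 + 6)**2 = 69**2 = 4761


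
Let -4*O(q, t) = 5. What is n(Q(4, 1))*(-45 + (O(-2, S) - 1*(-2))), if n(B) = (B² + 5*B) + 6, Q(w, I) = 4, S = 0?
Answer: -3717/2 ≈ -1858.5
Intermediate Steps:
n(B) = 6 + B² + 5*B
O(q, t) = -5/4 (O(q, t) = -¼*5 = -5/4)
n(Q(4, 1))*(-45 + (O(-2, S) - 1*(-2))) = (6 + 4² + 5*4)*(-45 + (-5/4 - 1*(-2))) = (6 + 16 + 20)*(-45 + (-5/4 + 2)) = 42*(-45 + ¾) = 42*(-177/4) = -3717/2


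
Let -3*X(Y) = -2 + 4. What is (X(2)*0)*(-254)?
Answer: 0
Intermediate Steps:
X(Y) = -⅔ (X(Y) = -(-2 + 4)/3 = -⅓*2 = -⅔)
(X(2)*0)*(-254) = -⅔*0*(-254) = 0*(-254) = 0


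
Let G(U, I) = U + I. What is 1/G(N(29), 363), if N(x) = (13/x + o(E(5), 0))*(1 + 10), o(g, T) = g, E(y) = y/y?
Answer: 29/10989 ≈ 0.0026390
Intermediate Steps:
E(y) = 1
N(x) = 11 + 143/x (N(x) = (13/x + 1)*(1 + 10) = (1 + 13/x)*11 = 11 + 143/x)
G(U, I) = I + U
1/G(N(29), 363) = 1/(363 + (11 + 143/29)) = 1/(363 + 462/29) = 1/(10989/29) = 29/10989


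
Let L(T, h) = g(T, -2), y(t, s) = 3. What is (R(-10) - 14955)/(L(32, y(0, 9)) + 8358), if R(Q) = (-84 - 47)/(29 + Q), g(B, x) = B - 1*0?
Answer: -142138/79705 ≈ -1.7833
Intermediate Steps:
g(B, x) = B (g(B, x) = B + 0 = B)
R(Q) = -131/(29 + Q)
L(T, h) = T
(R(-10) - 14955)/(L(32, y(0, 9)) + 8358) = (-131/(29 - 10) - 14955)/(32 + 8358) = (-131/19 - 14955)/8390 = (-131*1/19 - 14955)*(1/8390) = (-131/19 - 14955)*(1/8390) = -284276/19*1/8390 = -142138/79705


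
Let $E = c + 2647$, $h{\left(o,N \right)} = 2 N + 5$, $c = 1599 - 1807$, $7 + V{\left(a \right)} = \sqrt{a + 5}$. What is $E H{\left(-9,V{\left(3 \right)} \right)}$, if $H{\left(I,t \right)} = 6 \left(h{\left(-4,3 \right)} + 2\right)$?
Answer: $190242$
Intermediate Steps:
$V{\left(a \right)} = -7 + \sqrt{5 + a}$ ($V{\left(a \right)} = -7 + \sqrt{a + 5} = -7 + \sqrt{5 + a}$)
$c = -208$
$h{\left(o,N \right)} = 5 + 2 N$
$H{\left(I,t \right)} = 78$ ($H{\left(I,t \right)} = 6 \left(\left(5 + 2 \cdot 3\right) + 2\right) = 6 \left(\left(5 + 6\right) + 2\right) = 6 \left(11 + 2\right) = 6 \cdot 13 = 78$)
$E = 2439$ ($E = -208 + 2647 = 2439$)
$E H{\left(-9,V{\left(3 \right)} \right)} = 2439 \cdot 78 = 190242$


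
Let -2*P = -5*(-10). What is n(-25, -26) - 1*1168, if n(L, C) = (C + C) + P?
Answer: -1245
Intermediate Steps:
P = -25 (P = -(-5)*(-10)/2 = -½*50 = -25)
n(L, C) = -25 + 2*C (n(L, C) = (C + C) - 25 = 2*C - 25 = -25 + 2*C)
n(-25, -26) - 1*1168 = (-25 + 2*(-26)) - 1*1168 = (-25 - 52) - 1168 = -77 - 1168 = -1245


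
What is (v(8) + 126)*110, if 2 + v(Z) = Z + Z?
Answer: 15400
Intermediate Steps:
v(Z) = -2 + 2*Z (v(Z) = -2 + (Z + Z) = -2 + 2*Z)
(v(8) + 126)*110 = ((-2 + 2*8) + 126)*110 = ((-2 + 16) + 126)*110 = (14 + 126)*110 = 140*110 = 15400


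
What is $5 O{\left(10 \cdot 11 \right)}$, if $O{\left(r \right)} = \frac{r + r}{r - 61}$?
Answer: $\frac{1100}{49} \approx 22.449$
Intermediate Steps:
$O{\left(r \right)} = \frac{2 r}{-61 + r}$
$5 O{\left(10 \cdot 11 \right)} = 5 \frac{2 \cdot 10 \cdot 11}{-61 + 10 \cdot 11} = 5 \cdot 2 \cdot 110 \frac{1}{-61 + 110} = 5 \cdot 2 \cdot 110 \cdot \frac{1}{49} = 5 \cdot \frac{220}{49} = \frac{1100}{49}$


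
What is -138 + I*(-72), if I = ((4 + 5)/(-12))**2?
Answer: -357/2 ≈ -178.50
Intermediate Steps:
I = 9/16 (I = (9*(-1/12))**2 = (-3/4)**2 = 9/16 ≈ 0.56250)
-138 + I*(-72) = -138 + (9/16)*(-72) = -138 - 81/2 = -357/2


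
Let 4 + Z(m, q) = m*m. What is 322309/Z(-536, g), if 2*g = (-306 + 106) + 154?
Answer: 322309/287292 ≈ 1.1219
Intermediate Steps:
g = -23 (g = ((-306 + 106) + 154)/2 = (-200 + 154)/2 = (½)*(-46) = -23)
Z(m, q) = -4 + m² (Z(m, q) = -4 + m*m = -4 + m²)
322309/Z(-536, g) = 322309/(-4 + (-536)²) = 322309/(-4 + 287296) = 322309/287292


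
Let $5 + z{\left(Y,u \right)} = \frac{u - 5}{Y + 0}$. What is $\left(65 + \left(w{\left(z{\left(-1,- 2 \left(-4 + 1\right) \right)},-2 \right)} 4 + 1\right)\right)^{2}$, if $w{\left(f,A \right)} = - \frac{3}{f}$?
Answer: $4624$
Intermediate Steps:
$z{\left(Y,u \right)} = -5 + \frac{-5 + u}{Y}$ ($z{\left(Y,u \right)} = -5 + \frac{u - 5}{Y + 0} = -5 + \frac{-5 + u}{Y}$)
$\left(65 + \left(w{\left(z{\left(-1,- 2 \left(-4 + 1\right) \right)},-2 \right)} 4 + 1\right)\right)^{2} = \left(65 + \left(- \frac{3}{\frac{1}{-1} \left(-5 - 2 \left(-4 + 1\right) - -5\right)} 4 + 1\right)\right)^{2} = \left(65 + \left(- \frac{3}{\left(-1\right) \left(-5 - -6 + 5\right)} 4 + 1\right)\right)^{2} = \left(65 + \left(- \frac{3}{\left(-1\right) \left(-5 + 6 + 5\right)} 4 + 1\right)\right)^{2} = \left(65 + \left(- \frac{3}{\left(-1\right) 6} \cdot 4 + 1\right)\right)^{2} = \left(65 + \left(- \frac{3}{-6} \cdot 4 + 1\right)\right)^{2} = \left(65 + \left(\left(-3\right) \left(- \frac{1}{6}\right) 4 + 1\right)\right)^{2} = \left(65 + \left(\frac{1}{2} \cdot 4 + 1\right)\right)^{2} = \left(65 + \left(2 + 1\right)\right)^{2} = \left(65 + 3\right)^{2} = 68^{2} = 4624$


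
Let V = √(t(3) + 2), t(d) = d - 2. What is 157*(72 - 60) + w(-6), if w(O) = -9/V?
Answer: 1884 - 3*√3 ≈ 1878.8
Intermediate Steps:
t(d) = -2 + d
V = √3 (V = √((-2 + 3) + 2) = √(1 + 2) = √3 ≈ 1.7320)
w(O) = -3*√3 (w(O) = -9*√3/3 = -3*√3)
157*(72 - 60) + w(-6) = 157*(72 - 60) - 3*√3 = 157*12 - 3*√3 = 1884 - 3*√3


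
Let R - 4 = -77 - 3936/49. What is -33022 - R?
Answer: -1610565/49 ≈ -32869.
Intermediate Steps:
R = -7513/49 (R = 4 + (-77 - 3936/49) = 4 - 7709/49 = -7513/49 ≈ -153.33)
-33022 - R = -33022 - 1*(-7513/49) = -33022 + 7513/49 = -1610565/49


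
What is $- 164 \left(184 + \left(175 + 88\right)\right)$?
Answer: $-73308$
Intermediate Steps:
$- 164 \left(184 + \left(175 + 88\right)\right) = - 164 \left(184 + 263\right) = \left(-164\right) 447 = -73308$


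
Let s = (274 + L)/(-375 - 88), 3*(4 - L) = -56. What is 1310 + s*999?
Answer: 310160/463 ≈ 669.89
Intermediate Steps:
L = 68/3 (L = 4 - 1/3*(-56) = 4 + 56/3 = 68/3 ≈ 22.667)
s = -890/1389 (s = (274 + 68/3)/(-375 - 88) = (890/3)/(-463) = (890/3)*(-1/463) = -890/1389 ≈ -0.64075)
1310 + s*999 = 1310 - 890/1389*999 = 1310 - 296370/463 = 310160/463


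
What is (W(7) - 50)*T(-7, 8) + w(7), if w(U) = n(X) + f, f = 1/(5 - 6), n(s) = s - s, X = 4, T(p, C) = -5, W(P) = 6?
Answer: 219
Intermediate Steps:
n(s) = 0
f = -1 (f = 1/(-1) = -1)
w(U) = -1 (w(U) = 0 - 1 = -1)
(W(7) - 50)*T(-7, 8) + w(7) = (6 - 50)*(-5) - 1 = -44*(-5) - 1 = 220 - 1 = 219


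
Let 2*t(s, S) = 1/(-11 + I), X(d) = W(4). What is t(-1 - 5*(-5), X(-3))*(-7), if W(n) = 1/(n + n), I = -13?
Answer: 7/48 ≈ 0.14583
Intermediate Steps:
W(n) = 1/(2*n)
X(d) = 1/8 (X(d) = (1/2)/4 = (1/2)*(1/4) = 1/8)
t(s, S) = -1/48 (t(s, S) = 1/(2*(-11 - 13)) = (1/2)/(-24) = (1/2)*(-1/24) = -1/48)
t(-1 - 5*(-5), X(-3))*(-7) = -1/48*(-7) = 7/48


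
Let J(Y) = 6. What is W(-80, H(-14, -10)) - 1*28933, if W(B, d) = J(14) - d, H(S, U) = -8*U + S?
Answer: -28993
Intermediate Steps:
H(S, U) = S - 8*U
W(B, d) = 6 - d
W(-80, H(-14, -10)) - 1*28933 = (6 - (-14 - 8*(-10))) - 1*28933 = (6 - (-14 + 80)) - 28933 = (6 - 1*66) - 28933 = (6 - 66) - 28933 = -60 - 28933 = -28993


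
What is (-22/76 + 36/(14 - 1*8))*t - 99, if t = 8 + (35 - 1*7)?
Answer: 2025/19 ≈ 106.58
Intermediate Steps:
t = 36 (t = 8 + (35 - 7) = 8 + 28 = 36)
(-22/76 + 36/(14 - 1*8))*t - 99 = (-22/76 + 36/(14 - 1*8))*36 - 99 = (-22*1/76 + 36/(14 - 8))*36 - 99 = (-11/38 + 36/6)*36 - 99 = (-11/38 + 36*(⅙))*36 - 99 = (-11/38 + 6)*36 - 99 = (217/38)*36 - 99 = 3906/19 - 99 = 2025/19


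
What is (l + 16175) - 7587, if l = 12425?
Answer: 21013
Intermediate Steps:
(l + 16175) - 7587 = (12425 + 16175) - 7587 = 28600 - 7587 = 21013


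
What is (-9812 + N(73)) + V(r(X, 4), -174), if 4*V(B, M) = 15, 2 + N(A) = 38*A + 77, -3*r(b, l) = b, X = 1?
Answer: -27837/4 ≈ -6959.3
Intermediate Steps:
r(b, l) = -b/3
N(A) = 75 + 38*A (N(A) = -2 + (38*A + 77) = -2 + (77 + 38*A) = 75 + 38*A)
V(B, M) = 15/4 (V(B, M) = (¼)*15 = 15/4)
(-9812 + N(73)) + V(r(X, 4), -174) = (-9812 + (75 + 38*73)) + 15/4 = (-9812 + (75 + 2774)) + 15/4 = (-9812 + 2849) + 15/4 = -6963 + 15/4 = -27837/4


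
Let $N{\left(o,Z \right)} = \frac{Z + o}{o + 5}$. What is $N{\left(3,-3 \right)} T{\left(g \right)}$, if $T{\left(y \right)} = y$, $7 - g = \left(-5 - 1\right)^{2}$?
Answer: $0$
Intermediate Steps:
$N{\left(o,Z \right)} = \frac{Z + o}{5 + o}$
$g = -29$ ($g = 7 - \left(-5 - 1\right)^{2} = 7 - \left(-6\right)^{2} = 7 - 36 = -29$)
$N{\left(3,-3 \right)} T{\left(g \right)} = \frac{-3 + 3}{5 + 3} \left(-29\right) = \frac{1}{8} \cdot 0 \left(-29\right) = 0 \left(-29\right) = 0$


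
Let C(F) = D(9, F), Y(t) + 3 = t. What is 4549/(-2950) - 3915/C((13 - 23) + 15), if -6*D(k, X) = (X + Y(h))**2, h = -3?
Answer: 69290951/2950 ≈ 23488.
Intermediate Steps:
Y(t) = -3 + t
D(k, X) = -(-6 + X)**2/6 (D(k, X) = -(X + (-3 - 3))**2/6 = -(X - 6)**2/6 = -(-6 + X)**2/6)
C(F) = -(-6 + F)**2/6
4549/(-2950) - 3915/C((13 - 23) + 15) = 4549/(-2950) - 3915*(-6/(-6 + ((13 - 23) + 15))**2) = 4549*(-1/2950) - 3915*(-6/(-6 + (-10 + 15))**2) = -4549/2950 - 3915*(-6/(-6 + 5)**2) = -4549/2950 - 3915/((-1/6*(-1)**2)) = -4549/2950 - 3915/((-1/6*1)) = -4549/2950 - 3915/(-1/6) = -4549/2950 - 3915*(-6) = -4549/2950 + 23490 = 69290951/2950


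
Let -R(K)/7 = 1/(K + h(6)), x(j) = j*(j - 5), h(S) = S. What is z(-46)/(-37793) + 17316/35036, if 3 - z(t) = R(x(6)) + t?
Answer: 279722737/567478092 ≈ 0.49292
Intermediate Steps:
x(j) = j*(-5 + j)
R(K) = -7/(6 + K) (R(K) = -7/(K + 6) = -7/(6 + K))
z(t) = 43/12 - t (z(t) = 3 - (-7/(6 + 6*(-5 + 6)) + t) = 3 - (-7/(6 + 6*1) + t) = 3 - (-7/(6 + 6) + t) = 3 - (-7/12 + t) = 3 + (7/12 - t) = 43/12 - t)
z(-46)/(-37793) + 17316/35036 = (43/12 - 1*(-46))/(-37793) + 17316/35036 = (43/12 + 46)*(-1/37793) + 17316*(1/35036) = (595/12)*(-1/37793) + 4329/8759 = -85/64788 + 4329/8759 = 279722737/567478092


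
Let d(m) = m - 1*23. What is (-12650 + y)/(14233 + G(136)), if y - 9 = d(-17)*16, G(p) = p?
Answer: -13281/14369 ≈ -0.92428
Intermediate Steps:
d(m) = -23 + m (d(m) = m - 23 = -23 + m)
y = -631 (y = 9 + (-23 - 17)*16 = 9 - 40*16 = 9 - 640 = -631)
(-12650 + y)/(14233 + G(136)) = (-12650 - 631)/(14233 + 136) = -13281/14369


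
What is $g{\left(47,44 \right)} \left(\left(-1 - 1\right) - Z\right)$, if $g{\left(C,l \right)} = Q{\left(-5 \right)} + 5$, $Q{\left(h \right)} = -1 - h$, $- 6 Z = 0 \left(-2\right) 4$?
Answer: $-18$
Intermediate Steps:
$Z = 0$ ($Z = - \frac{0 \left(-2\right) 4}{6} = - \frac{0 \cdot 4}{6} = \left(- \frac{1}{6}\right) 0 = 0$)
$g{\left(C,l \right)} = 9$ ($g{\left(C,l \right)} = \left(-1 - -5\right) + 5 = \left(-1 + 5\right) + 5 = 4 + 5 = 9$)
$g{\left(47,44 \right)} \left(\left(-1 - 1\right) - Z\right) = 9 \left(\left(-1 - 1\right) - 0\right) = 9 \left(-2 + 0\right) = 9 \left(-2\right) = -18$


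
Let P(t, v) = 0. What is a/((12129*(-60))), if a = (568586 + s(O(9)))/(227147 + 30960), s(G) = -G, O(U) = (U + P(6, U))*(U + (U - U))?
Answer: -113701/37566957636 ≈ -3.0266e-6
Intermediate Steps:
O(U) = U**2 (O(U) = (U + 0)*(U + (U - U)) = U*(U + 0) = U*U = U**2)
a = 568505/258107 (a = (568586 - 1*9**2)/(227147 + 30960) = (568586 - 1*81)/258107 = (568586 - 81)*(1/258107) = 568505*(1/258107) = 568505/258107 ≈ 2.2026)
a/((12129*(-60))) = 568505/(258107*((12129*(-60)))) = (568505/258107)/(-727740) = (568505/258107)*(-1/727740) = -113701/37566957636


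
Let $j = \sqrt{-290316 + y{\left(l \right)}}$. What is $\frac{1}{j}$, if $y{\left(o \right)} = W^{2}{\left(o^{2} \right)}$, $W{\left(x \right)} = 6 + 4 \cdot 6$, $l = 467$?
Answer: $- \frac{i \sqrt{72354}}{144708} \approx - 0.0018588 i$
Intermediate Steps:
$W{\left(x \right)} = 30$ ($W{\left(x \right)} = 6 + 24 = 30$)
$y{\left(o \right)} = 900$ ($y{\left(o \right)} = 30^{2} = 900$)
$j = 2 i \sqrt{72354}$ ($j = \sqrt{-290316 + 900} = \sqrt{-289416} = 2 i \sqrt{72354} \approx 537.97 i$)
$\frac{1}{j} = \frac{1}{2 i \sqrt{72354}} = - \frac{i \sqrt{72354}}{144708}$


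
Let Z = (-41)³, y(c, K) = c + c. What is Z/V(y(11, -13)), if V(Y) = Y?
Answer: -68921/22 ≈ -3132.8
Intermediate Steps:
y(c, K) = 2*c
Z = -68921
Z/V(y(11, -13)) = -68921/(2*11) = -68921/22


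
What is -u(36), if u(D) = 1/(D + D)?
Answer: -1/72 ≈ -0.013889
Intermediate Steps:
u(D) = 1/(2*D)
-u(36) = -1/(2*36) = -1*1/72 = -1/72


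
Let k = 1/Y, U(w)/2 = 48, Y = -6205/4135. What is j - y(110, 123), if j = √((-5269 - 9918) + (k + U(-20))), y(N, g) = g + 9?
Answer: -132 + I*√23242388678/1241 ≈ -132.0 + 122.85*I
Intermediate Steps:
y(N, g) = 9 + g
Y = -1241/827 (Y = -6205*1/4135 = -1241/827 ≈ -1.5006)
U(w) = 96 (U(w) = 2*48 = 96)
k = -827/1241 (k = 1/(-1241/827) = -827/1241 ≈ -0.66640)
j = I*√23242388678/1241 (j = √((-5269 - 9918) + (-827/1241 + 96)) = √(-15187 + 118309/1241) = √(-18728758/1241) = I*√23242388678/1241 ≈ 122.85*I)
j - y(110, 123) = I*√23242388678/1241 - (9 + 123) = I*√23242388678/1241 - 1*132 = I*√23242388678/1241 - 132 = -132 + I*√23242388678/1241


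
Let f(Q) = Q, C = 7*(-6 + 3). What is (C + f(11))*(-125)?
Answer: 1250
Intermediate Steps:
C = -21 (C = 7*(-3) = -21)
(C + f(11))*(-125) = (-21 + 11)*(-125) = -10*(-125) = 1250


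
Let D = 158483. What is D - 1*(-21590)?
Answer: 180073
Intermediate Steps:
D - 1*(-21590) = 158483 - 1*(-21590) = 158483 + 21590 = 180073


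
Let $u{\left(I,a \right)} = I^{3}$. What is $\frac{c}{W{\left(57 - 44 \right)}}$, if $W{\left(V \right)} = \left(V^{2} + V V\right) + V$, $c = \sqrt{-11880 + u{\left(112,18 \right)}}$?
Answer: $\frac{2 \sqrt{348262}}{351} \approx 3.3626$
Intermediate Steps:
$c = 2 \sqrt{348262}$ ($c = \sqrt{-11880 + 112^{3}} = \sqrt{-11880 + 1404928} = \sqrt{1393048} = 2 \sqrt{348262} \approx 1180.3$)
$W{\left(V \right)} = V + 2 V^{2}$ ($W{\left(V \right)} = \left(V^{2} + V^{2}\right) + V = 2 V^{2} + V = V + 2 V^{2}$)
$\frac{c}{W{\left(57 - 44 \right)}} = \frac{2 \sqrt{348262}}{\left(57 - 44\right) \left(1 + 2 \left(57 - 44\right)\right)} = \frac{2 \sqrt{348262}}{13 \left(1 + 2 \cdot 13\right)} = \frac{2 \sqrt{348262}}{13 \left(1 + 26\right)} = \frac{2 \sqrt{348262}}{13 \cdot 27} = \frac{2 \sqrt{348262}}{351}$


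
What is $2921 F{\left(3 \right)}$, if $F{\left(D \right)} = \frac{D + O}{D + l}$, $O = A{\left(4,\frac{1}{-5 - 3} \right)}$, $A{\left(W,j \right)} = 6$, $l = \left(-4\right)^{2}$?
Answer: $\frac{26289}{19} \approx 1383.6$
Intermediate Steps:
$l = 16$
$O = 6$
$F{\left(D \right)} = \frac{6 + D}{16 + D}$ ($F{\left(D \right)} = \frac{D + 6}{D + 16} = \frac{6 + D}{16 + D}$)
$2921 F{\left(3 \right)} = 2921 \frac{6 + 3}{16 + 3} = 2921 \cdot \frac{1}{19} \cdot 9 = 2921 \cdot \frac{9}{19} = \frac{26289}{19}$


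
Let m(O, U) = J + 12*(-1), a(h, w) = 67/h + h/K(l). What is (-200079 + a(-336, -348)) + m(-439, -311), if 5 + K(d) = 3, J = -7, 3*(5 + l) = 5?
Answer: -67176547/336 ≈ -1.9993e+5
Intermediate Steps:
l = -10/3 (l = -5 + (⅓)*5 = -5 + 5/3 = -10/3 ≈ -3.3333)
K(d) = -2 (K(d) = -5 + 3 = -2)
a(h, w) = 67/h - h/2 (a(h, w) = 67/h + h/(-2) = 67/h + h*(-½) = 67/h - h/2)
m(O, U) = -19 (m(O, U) = -7 + 12*(-1) = -7 - 12 = -19)
(-200079 + a(-336, -348)) + m(-439, -311) = (-200079 + (67/(-336) - ½*(-336))) - 19 = (-200079 + (67*(-1/336) + 168)) - 19 = (-200079 + (-67/336 + 168)) - 19 = (-200079 + 56381/336) - 19 = -67170163/336 - 19 = -67176547/336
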